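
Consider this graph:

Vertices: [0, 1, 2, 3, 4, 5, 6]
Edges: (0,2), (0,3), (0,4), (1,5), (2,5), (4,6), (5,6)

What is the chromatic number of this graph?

The graph has a maximum clique of size 2 (lower bound on chromatic number).
A valid 3-coloring: {0: 0, 1: 1, 2: 1, 3: 1, 4: 1, 5: 0, 6: 2}.
No proper 2-coloring exists (verified by exhaustive search).
Chromatic number = 3.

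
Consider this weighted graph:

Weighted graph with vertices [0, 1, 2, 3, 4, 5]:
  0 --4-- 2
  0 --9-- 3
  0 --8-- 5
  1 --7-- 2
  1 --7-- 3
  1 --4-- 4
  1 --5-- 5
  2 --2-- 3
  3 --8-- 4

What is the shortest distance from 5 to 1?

Using Dijkstra's algorithm from vertex 5:
Shortest path: 5 -> 1
Total weight: 5 = 5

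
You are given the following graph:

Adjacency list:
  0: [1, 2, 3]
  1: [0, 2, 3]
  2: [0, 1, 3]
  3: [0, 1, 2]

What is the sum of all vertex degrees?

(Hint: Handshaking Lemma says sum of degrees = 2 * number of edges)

Count edges: 6 edges.
By Handshaking Lemma: sum of degrees = 2 * 6 = 12.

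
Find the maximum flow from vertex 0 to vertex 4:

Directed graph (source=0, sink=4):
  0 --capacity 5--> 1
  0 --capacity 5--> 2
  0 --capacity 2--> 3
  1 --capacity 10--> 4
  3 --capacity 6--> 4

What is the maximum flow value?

Computing max flow:
  Flow on (0->1): 5/5
  Flow on (0->3): 2/2
  Flow on (1->4): 5/10
  Flow on (3->4): 2/6
Maximum flow = 7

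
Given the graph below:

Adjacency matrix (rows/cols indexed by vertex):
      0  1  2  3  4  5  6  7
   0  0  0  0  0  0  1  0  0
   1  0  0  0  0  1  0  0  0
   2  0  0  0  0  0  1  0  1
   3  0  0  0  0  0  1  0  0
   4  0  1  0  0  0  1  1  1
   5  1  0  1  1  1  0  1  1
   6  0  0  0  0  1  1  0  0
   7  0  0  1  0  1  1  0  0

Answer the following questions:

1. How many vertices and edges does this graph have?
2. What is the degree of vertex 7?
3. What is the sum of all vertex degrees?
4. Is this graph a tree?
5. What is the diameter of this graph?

Count: 8 vertices, 10 edges.
Vertex 7 has neighbors [2, 4, 5], degree = 3.
Handshaking lemma: 2 * 10 = 20.
A tree on 8 vertices has 7 edges. This graph has 10 edges (3 extra). Not a tree.
Diameter (longest shortest path) = 3.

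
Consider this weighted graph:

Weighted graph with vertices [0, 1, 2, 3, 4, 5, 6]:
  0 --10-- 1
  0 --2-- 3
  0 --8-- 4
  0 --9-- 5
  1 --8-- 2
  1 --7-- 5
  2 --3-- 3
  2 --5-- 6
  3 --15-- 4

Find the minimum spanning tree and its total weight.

Applying Kruskal's algorithm (sort edges by weight, add if no cycle):
  Add (0,3) w=2
  Add (2,3) w=3
  Add (2,6) w=5
  Add (1,5) w=7
  Add (0,4) w=8
  Add (1,2) w=8
  Skip (0,5) w=9 (creates cycle)
  Skip (0,1) w=10 (creates cycle)
  Skip (3,4) w=15 (creates cycle)
MST weight = 33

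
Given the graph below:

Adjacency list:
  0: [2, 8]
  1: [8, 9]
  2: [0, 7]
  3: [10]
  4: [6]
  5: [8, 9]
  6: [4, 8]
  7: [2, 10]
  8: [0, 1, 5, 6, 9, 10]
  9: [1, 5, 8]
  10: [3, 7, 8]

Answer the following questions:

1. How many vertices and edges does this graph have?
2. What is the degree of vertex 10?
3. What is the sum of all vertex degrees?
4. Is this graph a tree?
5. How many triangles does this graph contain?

Count: 11 vertices, 13 edges.
Vertex 10 has neighbors [3, 7, 8], degree = 3.
Handshaking lemma: 2 * 13 = 26.
A tree on 11 vertices has 10 edges. This graph has 13 edges (3 extra). Not a tree.
Number of triangles = 2.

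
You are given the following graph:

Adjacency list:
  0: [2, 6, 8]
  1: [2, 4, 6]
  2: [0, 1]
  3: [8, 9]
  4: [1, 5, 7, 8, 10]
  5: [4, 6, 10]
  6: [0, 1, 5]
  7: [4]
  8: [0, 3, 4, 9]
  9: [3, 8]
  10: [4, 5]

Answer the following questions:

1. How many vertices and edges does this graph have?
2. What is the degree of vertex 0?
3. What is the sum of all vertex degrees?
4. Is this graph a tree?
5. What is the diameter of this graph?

Count: 11 vertices, 15 edges.
Vertex 0 has neighbors [2, 6, 8], degree = 3.
Handshaking lemma: 2 * 15 = 30.
A tree on 11 vertices has 10 edges. This graph has 15 edges (5 extra). Not a tree.
Diameter (longest shortest path) = 3.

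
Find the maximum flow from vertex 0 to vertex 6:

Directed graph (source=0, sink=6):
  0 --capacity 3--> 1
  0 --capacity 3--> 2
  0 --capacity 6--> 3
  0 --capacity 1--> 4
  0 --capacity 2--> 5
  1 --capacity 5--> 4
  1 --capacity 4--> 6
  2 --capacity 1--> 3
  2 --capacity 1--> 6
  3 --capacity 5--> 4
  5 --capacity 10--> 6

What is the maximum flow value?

Computing max flow:
  Flow on (0->1): 3/3
  Flow on (0->2): 1/3
  Flow on (0->5): 2/2
  Flow on (1->6): 3/4
  Flow on (2->6): 1/1
  Flow on (5->6): 2/10
Maximum flow = 6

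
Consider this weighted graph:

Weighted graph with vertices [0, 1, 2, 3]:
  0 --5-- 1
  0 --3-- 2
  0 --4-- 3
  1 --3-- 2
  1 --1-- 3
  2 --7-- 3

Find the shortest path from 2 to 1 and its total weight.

Using Dijkstra's algorithm from vertex 2:
Shortest path: 2 -> 1
Total weight: 3 = 3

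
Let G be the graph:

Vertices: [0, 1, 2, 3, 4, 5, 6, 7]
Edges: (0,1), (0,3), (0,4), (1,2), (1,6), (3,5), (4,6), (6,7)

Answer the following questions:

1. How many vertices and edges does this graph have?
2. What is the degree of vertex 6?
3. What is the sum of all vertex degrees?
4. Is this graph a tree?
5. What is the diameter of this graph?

Count: 8 vertices, 8 edges.
Vertex 6 has neighbors [1, 4, 7], degree = 3.
Handshaking lemma: 2 * 8 = 16.
A tree on 8 vertices has 7 edges. This graph has 8 edges (1 extra). Not a tree.
Diameter (longest shortest path) = 5.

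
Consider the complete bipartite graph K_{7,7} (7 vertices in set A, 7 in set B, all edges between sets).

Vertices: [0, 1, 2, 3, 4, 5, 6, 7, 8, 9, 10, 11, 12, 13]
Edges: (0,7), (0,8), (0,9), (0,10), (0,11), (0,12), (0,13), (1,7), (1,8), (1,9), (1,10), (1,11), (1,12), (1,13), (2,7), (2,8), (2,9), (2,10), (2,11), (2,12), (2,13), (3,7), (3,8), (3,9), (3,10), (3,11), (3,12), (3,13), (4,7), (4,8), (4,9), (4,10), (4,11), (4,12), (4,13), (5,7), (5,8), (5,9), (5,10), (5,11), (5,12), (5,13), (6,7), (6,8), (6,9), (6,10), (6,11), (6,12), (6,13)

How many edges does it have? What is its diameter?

K_{7,7} has 7 * 7 = 49 edges.
Any vertex reaches any opposite-side vertex in 1 step; same-side vertices reach in 2 steps via any opposite-side vertex.
Diameter = 2.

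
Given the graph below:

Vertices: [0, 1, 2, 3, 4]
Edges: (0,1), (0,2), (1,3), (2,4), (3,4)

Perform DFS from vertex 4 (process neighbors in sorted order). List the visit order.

DFS from vertex 4 (neighbors processed in ascending order):
Visit order: 4, 2, 0, 1, 3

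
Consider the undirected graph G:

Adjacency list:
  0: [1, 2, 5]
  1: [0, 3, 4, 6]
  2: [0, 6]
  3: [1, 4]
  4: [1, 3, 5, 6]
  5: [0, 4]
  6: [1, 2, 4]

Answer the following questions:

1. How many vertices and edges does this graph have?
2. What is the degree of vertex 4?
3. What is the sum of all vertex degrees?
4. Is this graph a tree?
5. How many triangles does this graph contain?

Count: 7 vertices, 10 edges.
Vertex 4 has neighbors [1, 3, 5, 6], degree = 4.
Handshaking lemma: 2 * 10 = 20.
A tree on 7 vertices has 6 edges. This graph has 10 edges (4 extra). Not a tree.
Number of triangles = 2.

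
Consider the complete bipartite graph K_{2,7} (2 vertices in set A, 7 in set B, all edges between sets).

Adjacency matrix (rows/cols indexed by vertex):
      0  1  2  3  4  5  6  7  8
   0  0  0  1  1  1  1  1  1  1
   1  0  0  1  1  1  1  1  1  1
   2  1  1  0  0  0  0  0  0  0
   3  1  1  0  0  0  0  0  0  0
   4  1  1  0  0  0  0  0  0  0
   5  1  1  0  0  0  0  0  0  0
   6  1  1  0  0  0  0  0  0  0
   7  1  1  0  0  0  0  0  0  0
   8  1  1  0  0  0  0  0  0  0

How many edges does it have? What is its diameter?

K_{2,7} has 2 * 7 = 14 edges.
Any vertex reaches any opposite-side vertex in 1 step; same-side vertices reach in 2 steps via any opposite-side vertex.
Diameter = 2.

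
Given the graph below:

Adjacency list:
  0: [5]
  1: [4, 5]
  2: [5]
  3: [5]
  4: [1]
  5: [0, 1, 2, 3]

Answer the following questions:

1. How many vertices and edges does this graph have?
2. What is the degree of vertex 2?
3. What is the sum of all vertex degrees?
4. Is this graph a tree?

Count: 6 vertices, 5 edges.
Vertex 2 has neighbors [5], degree = 1.
Handshaking lemma: 2 * 5 = 10.
A graph is a tree iff it is connected and has exactly n-1 edges. This graph is connected (all 6 vertices in one component) and has 6-1 = 5 edges. It is a tree.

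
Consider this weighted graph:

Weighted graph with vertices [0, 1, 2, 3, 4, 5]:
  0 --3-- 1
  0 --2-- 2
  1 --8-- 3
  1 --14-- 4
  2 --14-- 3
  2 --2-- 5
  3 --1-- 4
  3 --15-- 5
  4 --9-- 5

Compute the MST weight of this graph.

Applying Kruskal's algorithm (sort edges by weight, add if no cycle):
  Add (3,4) w=1
  Add (0,2) w=2
  Add (2,5) w=2
  Add (0,1) w=3
  Add (1,3) w=8
  Skip (4,5) w=9 (creates cycle)
  Skip (1,4) w=14 (creates cycle)
  Skip (2,3) w=14 (creates cycle)
  Skip (3,5) w=15 (creates cycle)
MST weight = 16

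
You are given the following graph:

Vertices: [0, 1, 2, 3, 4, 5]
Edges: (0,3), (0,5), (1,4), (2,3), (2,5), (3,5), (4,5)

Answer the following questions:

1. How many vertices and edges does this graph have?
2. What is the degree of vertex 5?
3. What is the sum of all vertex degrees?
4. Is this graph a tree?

Count: 6 vertices, 7 edges.
Vertex 5 has neighbors [0, 2, 3, 4], degree = 4.
Handshaking lemma: 2 * 7 = 14.
A tree on 6 vertices has 5 edges. This graph has 7 edges (2 extra). Not a tree.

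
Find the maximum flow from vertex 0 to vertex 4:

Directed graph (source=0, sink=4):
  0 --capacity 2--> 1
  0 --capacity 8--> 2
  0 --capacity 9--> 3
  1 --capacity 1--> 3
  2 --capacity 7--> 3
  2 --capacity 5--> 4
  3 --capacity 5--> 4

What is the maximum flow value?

Computing max flow:
  Flow on (0->1): 1/2
  Flow on (0->2): 5/8
  Flow on (0->3): 4/9
  Flow on (1->3): 1/1
  Flow on (2->4): 5/5
  Flow on (3->4): 5/5
Maximum flow = 10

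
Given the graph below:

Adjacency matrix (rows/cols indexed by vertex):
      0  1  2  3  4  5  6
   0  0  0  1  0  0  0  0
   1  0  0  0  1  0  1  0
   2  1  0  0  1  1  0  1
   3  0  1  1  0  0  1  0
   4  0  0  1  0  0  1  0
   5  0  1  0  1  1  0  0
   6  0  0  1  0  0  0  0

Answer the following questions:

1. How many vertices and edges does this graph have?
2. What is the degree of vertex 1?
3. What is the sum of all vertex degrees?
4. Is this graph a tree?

Count: 7 vertices, 8 edges.
Vertex 1 has neighbors [3, 5], degree = 2.
Handshaking lemma: 2 * 8 = 16.
A tree on 7 vertices has 6 edges. This graph has 8 edges (2 extra). Not a tree.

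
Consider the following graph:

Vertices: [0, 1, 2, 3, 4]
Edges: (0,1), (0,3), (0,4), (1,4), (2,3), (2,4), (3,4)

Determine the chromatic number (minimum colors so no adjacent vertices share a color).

The graph has a maximum clique of size 3 (lower bound on chromatic number).
A valid 3-coloring: {0: 1, 1: 2, 2: 1, 3: 2, 4: 0}.
Chromatic number = 3.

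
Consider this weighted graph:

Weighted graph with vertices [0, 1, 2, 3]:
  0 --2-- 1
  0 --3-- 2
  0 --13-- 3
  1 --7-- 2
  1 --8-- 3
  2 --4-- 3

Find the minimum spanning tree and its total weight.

Applying Kruskal's algorithm (sort edges by weight, add if no cycle):
  Add (0,1) w=2
  Add (0,2) w=3
  Add (2,3) w=4
  Skip (1,2) w=7 (creates cycle)
  Skip (1,3) w=8 (creates cycle)
  Skip (0,3) w=13 (creates cycle)
MST weight = 9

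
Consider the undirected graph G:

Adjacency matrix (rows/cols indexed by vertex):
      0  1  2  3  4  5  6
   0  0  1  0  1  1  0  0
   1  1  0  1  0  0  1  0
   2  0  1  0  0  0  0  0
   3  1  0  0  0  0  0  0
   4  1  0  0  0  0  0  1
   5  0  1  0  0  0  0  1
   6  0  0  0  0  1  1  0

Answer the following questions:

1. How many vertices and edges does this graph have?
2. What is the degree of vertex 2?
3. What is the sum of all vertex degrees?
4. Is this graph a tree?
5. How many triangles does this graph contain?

Count: 7 vertices, 7 edges.
Vertex 2 has neighbors [1], degree = 1.
Handshaking lemma: 2 * 7 = 14.
A tree on 7 vertices has 6 edges. This graph has 7 edges (1 extra). Not a tree.
Number of triangles = 0.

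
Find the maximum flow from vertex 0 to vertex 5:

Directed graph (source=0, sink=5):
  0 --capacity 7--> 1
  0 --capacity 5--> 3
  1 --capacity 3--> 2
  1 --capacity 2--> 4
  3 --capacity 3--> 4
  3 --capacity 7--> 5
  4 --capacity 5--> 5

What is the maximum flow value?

Computing max flow:
  Flow on (0->1): 2/7
  Flow on (0->3): 5/5
  Flow on (1->4): 2/2
  Flow on (3->5): 5/7
  Flow on (4->5): 2/5
Maximum flow = 7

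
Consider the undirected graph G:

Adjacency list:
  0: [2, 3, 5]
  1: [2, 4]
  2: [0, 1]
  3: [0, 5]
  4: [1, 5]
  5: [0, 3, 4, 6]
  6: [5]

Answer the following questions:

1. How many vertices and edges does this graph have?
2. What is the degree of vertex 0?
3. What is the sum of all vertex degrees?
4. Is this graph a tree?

Count: 7 vertices, 8 edges.
Vertex 0 has neighbors [2, 3, 5], degree = 3.
Handshaking lemma: 2 * 8 = 16.
A tree on 7 vertices has 6 edges. This graph has 8 edges (2 extra). Not a tree.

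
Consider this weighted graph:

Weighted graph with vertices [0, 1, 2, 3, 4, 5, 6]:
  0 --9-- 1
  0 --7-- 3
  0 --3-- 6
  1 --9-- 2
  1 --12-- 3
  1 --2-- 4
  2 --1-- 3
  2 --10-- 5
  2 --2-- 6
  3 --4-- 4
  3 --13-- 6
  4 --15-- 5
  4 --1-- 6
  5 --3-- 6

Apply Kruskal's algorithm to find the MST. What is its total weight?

Applying Kruskal's algorithm (sort edges by weight, add if no cycle):
  Add (2,3) w=1
  Add (4,6) w=1
  Add (1,4) w=2
  Add (2,6) w=2
  Add (0,6) w=3
  Add (5,6) w=3
  Skip (3,4) w=4 (creates cycle)
  Skip (0,3) w=7 (creates cycle)
  Skip (0,1) w=9 (creates cycle)
  Skip (1,2) w=9 (creates cycle)
  Skip (2,5) w=10 (creates cycle)
  Skip (1,3) w=12 (creates cycle)
  Skip (3,6) w=13 (creates cycle)
  Skip (4,5) w=15 (creates cycle)
MST weight = 12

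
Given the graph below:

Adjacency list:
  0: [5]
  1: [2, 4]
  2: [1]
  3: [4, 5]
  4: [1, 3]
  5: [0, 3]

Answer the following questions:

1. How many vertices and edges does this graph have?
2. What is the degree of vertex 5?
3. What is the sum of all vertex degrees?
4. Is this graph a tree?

Count: 6 vertices, 5 edges.
Vertex 5 has neighbors [0, 3], degree = 2.
Handshaking lemma: 2 * 5 = 10.
A graph is a tree iff it is connected and has exactly n-1 edges. This graph is connected (all 6 vertices in one component) and has 6-1 = 5 edges. It is a tree.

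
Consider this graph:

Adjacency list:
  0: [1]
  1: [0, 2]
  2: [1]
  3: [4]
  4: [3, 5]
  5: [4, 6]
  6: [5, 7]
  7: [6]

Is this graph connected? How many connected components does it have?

Checking connectivity: the graph has 2 connected component(s).
Components: [[0, 1, 2], [3, 4, 5, 6, 7]]. The graph is NOT connected.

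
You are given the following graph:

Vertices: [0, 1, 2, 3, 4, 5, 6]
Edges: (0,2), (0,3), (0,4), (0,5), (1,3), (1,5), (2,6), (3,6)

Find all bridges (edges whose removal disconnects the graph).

A bridge is an edge whose removal increases the number of connected components.
Bridges found: (0,4)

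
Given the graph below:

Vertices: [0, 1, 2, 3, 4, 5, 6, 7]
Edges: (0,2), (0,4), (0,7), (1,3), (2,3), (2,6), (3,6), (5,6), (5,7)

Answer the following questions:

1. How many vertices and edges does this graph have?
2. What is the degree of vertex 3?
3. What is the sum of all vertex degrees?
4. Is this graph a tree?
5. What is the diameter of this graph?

Count: 8 vertices, 9 edges.
Vertex 3 has neighbors [1, 2, 6], degree = 3.
Handshaking lemma: 2 * 9 = 18.
A tree on 8 vertices has 7 edges. This graph has 9 edges (2 extra). Not a tree.
Diameter (longest shortest path) = 4.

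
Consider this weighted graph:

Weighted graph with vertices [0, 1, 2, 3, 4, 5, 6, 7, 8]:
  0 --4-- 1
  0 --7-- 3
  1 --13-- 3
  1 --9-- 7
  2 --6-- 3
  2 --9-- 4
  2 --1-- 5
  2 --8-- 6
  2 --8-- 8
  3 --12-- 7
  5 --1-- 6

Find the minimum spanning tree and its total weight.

Applying Kruskal's algorithm (sort edges by weight, add if no cycle):
  Add (2,5) w=1
  Add (5,6) w=1
  Add (0,1) w=4
  Add (2,3) w=6
  Add (0,3) w=7
  Add (2,8) w=8
  Skip (2,6) w=8 (creates cycle)
  Add (1,7) w=9
  Add (2,4) w=9
  Skip (3,7) w=12 (creates cycle)
  Skip (1,3) w=13 (creates cycle)
MST weight = 45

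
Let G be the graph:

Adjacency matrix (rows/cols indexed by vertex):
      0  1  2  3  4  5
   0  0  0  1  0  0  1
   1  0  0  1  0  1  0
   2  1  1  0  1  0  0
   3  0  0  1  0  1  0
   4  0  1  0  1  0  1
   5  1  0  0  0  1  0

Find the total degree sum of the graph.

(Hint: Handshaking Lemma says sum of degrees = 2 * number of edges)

Count edges: 7 edges.
By Handshaking Lemma: sum of degrees = 2 * 7 = 14.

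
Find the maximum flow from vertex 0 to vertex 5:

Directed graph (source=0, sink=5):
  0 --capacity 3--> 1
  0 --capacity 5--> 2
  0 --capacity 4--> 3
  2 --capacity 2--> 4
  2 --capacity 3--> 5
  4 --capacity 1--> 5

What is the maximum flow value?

Computing max flow:
  Flow on (0->2): 4/5
  Flow on (2->4): 1/2
  Flow on (2->5): 3/3
  Flow on (4->5): 1/1
Maximum flow = 4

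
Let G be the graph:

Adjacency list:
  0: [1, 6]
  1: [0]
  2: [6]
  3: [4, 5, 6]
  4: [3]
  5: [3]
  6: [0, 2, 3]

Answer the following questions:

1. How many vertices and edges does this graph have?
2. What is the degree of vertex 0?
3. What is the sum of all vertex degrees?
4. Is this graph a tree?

Count: 7 vertices, 6 edges.
Vertex 0 has neighbors [1, 6], degree = 2.
Handshaking lemma: 2 * 6 = 12.
A graph is a tree iff it is connected and has exactly n-1 edges. This graph is connected (all 7 vertices in one component) and has 7-1 = 6 edges. It is a tree.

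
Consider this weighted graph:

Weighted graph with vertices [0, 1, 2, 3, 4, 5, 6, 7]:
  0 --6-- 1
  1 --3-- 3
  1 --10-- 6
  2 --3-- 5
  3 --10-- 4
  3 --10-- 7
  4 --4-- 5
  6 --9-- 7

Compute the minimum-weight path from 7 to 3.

Using Dijkstra's algorithm from vertex 7:
Shortest path: 7 -> 3
Total weight: 10 = 10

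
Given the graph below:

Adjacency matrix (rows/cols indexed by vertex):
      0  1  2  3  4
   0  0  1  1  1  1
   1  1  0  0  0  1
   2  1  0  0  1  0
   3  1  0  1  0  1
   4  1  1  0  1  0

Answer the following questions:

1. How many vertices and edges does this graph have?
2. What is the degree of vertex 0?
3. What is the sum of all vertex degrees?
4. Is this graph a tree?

Count: 5 vertices, 7 edges.
Vertex 0 has neighbors [1, 2, 3, 4], degree = 4.
Handshaking lemma: 2 * 7 = 14.
A tree on 5 vertices has 4 edges. This graph has 7 edges (3 extra). Not a tree.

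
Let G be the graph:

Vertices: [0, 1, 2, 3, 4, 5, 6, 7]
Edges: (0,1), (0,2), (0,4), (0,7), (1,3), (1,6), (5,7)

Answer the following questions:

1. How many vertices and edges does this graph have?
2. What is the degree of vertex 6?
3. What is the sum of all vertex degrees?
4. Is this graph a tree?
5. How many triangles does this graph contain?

Count: 8 vertices, 7 edges.
Vertex 6 has neighbors [1], degree = 1.
Handshaking lemma: 2 * 7 = 14.
A graph is a tree iff it is connected and has exactly n-1 edges. This graph is connected (all 8 vertices in one component) and has 8-1 = 7 edges. It is a tree.
Number of triangles = 0.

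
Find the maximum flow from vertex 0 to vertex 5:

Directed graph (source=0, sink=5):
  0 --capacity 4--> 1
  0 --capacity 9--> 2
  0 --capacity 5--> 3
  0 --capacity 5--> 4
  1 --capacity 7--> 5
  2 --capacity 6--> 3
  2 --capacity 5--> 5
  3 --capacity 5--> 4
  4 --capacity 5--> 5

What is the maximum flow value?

Computing max flow:
  Flow on (0->1): 4/4
  Flow on (0->2): 5/9
  Flow on (0->3): 5/5
  Flow on (1->5): 4/7
  Flow on (2->5): 5/5
  Flow on (3->4): 5/5
  Flow on (4->5): 5/5
Maximum flow = 14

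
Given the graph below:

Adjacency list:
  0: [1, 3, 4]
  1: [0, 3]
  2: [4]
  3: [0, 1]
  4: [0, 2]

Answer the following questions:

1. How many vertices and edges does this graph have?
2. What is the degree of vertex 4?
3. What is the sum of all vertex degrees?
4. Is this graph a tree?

Count: 5 vertices, 5 edges.
Vertex 4 has neighbors [0, 2], degree = 2.
Handshaking lemma: 2 * 5 = 10.
A tree on 5 vertices has 4 edges. This graph has 5 edges (1 extra). Not a tree.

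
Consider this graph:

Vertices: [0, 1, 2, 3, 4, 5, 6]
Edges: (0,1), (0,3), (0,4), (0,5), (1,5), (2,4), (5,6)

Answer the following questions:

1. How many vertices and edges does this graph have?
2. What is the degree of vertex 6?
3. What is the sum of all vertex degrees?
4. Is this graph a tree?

Count: 7 vertices, 7 edges.
Vertex 6 has neighbors [5], degree = 1.
Handshaking lemma: 2 * 7 = 14.
A tree on 7 vertices has 6 edges. This graph has 7 edges (1 extra). Not a tree.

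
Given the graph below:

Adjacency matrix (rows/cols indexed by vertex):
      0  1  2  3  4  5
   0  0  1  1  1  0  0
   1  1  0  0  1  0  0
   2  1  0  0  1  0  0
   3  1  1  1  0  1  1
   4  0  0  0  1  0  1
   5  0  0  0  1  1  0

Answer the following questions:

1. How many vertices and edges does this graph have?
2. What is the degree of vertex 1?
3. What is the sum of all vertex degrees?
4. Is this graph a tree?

Count: 6 vertices, 8 edges.
Vertex 1 has neighbors [0, 3], degree = 2.
Handshaking lemma: 2 * 8 = 16.
A tree on 6 vertices has 5 edges. This graph has 8 edges (3 extra). Not a tree.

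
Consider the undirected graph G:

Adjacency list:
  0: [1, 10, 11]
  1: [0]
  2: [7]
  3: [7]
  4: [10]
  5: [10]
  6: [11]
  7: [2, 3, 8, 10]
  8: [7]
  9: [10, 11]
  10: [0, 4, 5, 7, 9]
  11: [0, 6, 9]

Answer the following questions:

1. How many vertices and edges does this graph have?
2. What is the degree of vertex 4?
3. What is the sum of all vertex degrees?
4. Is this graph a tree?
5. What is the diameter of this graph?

Count: 12 vertices, 12 edges.
Vertex 4 has neighbors [10], degree = 1.
Handshaking lemma: 2 * 12 = 24.
A tree on 12 vertices has 11 edges. This graph has 12 edges (1 extra). Not a tree.
Diameter (longest shortest path) = 5.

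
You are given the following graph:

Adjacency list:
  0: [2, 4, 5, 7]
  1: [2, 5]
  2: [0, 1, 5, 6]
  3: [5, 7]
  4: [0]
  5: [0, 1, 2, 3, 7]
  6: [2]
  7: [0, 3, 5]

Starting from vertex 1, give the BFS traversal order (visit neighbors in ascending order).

BFS from vertex 1 (neighbors processed in ascending order):
Visit order: 1, 2, 5, 0, 6, 3, 7, 4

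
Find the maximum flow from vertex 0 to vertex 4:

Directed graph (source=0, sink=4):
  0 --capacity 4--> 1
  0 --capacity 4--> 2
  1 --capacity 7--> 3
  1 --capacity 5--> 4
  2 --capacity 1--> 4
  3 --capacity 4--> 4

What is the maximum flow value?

Computing max flow:
  Flow on (0->1): 4/4
  Flow on (0->2): 1/4
  Flow on (1->4): 4/5
  Flow on (2->4): 1/1
Maximum flow = 5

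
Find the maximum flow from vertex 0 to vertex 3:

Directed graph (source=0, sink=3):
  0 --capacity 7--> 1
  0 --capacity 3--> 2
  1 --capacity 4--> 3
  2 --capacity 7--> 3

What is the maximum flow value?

Computing max flow:
  Flow on (0->1): 4/7
  Flow on (0->2): 3/3
  Flow on (1->3): 4/4
  Flow on (2->3): 3/7
Maximum flow = 7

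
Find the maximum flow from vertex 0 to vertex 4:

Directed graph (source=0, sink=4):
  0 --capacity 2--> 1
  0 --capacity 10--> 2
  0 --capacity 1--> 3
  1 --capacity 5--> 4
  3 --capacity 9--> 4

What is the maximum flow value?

Computing max flow:
  Flow on (0->1): 2/2
  Flow on (0->3): 1/1
  Flow on (1->4): 2/5
  Flow on (3->4): 1/9
Maximum flow = 3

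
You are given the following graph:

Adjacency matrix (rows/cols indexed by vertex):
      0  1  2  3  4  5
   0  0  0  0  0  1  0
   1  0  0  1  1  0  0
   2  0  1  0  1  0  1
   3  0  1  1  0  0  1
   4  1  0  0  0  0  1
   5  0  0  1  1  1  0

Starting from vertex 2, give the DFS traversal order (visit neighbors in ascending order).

DFS from vertex 2 (neighbors processed in ascending order):
Visit order: 2, 1, 3, 5, 4, 0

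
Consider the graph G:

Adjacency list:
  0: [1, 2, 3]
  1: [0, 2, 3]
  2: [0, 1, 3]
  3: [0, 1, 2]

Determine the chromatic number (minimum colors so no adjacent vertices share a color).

The graph has a maximum clique of size 4 (lower bound on chromatic number).
A valid 4-coloring: {0: 0, 1: 1, 2: 2, 3: 3}.
Chromatic number = 4.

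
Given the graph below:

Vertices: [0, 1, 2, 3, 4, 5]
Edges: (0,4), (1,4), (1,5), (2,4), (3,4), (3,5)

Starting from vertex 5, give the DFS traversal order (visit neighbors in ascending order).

DFS from vertex 5 (neighbors processed in ascending order):
Visit order: 5, 1, 4, 0, 2, 3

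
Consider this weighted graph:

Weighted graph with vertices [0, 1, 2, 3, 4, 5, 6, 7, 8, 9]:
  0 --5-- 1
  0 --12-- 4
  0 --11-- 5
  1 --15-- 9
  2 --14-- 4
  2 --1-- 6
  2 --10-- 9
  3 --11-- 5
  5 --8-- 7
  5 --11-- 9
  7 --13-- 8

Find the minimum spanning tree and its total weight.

Applying Kruskal's algorithm (sort edges by weight, add if no cycle):
  Add (2,6) w=1
  Add (0,1) w=5
  Add (5,7) w=8
  Add (2,9) w=10
  Add (0,5) w=11
  Add (3,5) w=11
  Add (5,9) w=11
  Add (0,4) w=12
  Add (7,8) w=13
  Skip (2,4) w=14 (creates cycle)
  Skip (1,9) w=15 (creates cycle)
MST weight = 82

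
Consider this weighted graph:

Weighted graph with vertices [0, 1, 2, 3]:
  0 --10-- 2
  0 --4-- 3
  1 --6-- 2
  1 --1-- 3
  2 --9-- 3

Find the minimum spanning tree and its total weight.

Applying Kruskal's algorithm (sort edges by weight, add if no cycle):
  Add (1,3) w=1
  Add (0,3) w=4
  Add (1,2) w=6
  Skip (2,3) w=9 (creates cycle)
  Skip (0,2) w=10 (creates cycle)
MST weight = 11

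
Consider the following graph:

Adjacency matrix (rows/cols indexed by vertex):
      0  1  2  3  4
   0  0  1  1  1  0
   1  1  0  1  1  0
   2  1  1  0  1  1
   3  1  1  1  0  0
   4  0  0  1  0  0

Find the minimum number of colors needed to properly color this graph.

The graph has a maximum clique of size 4 (lower bound on chromatic number).
A valid 4-coloring: {0: 1, 1: 2, 2: 0, 3: 3, 4: 1}.
Chromatic number = 4.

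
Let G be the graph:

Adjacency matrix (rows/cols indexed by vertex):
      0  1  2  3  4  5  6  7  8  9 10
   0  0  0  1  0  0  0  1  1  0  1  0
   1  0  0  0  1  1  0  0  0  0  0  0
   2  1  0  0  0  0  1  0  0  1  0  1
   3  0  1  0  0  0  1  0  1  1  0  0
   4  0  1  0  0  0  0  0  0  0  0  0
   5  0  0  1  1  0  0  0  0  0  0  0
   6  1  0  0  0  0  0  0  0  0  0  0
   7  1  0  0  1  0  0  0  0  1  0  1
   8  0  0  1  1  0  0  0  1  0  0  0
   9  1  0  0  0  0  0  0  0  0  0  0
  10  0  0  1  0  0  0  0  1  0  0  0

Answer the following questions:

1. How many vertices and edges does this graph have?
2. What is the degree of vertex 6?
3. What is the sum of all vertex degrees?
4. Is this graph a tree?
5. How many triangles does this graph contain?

Count: 11 vertices, 14 edges.
Vertex 6 has neighbors [0], degree = 1.
Handshaking lemma: 2 * 14 = 28.
A tree on 11 vertices has 10 edges. This graph has 14 edges (4 extra). Not a tree.
Number of triangles = 1.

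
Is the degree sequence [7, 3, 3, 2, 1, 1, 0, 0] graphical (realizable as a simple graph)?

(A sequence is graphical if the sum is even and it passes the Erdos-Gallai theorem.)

Sum of degrees = 17. Sum is odd, so the sequence is NOT graphical.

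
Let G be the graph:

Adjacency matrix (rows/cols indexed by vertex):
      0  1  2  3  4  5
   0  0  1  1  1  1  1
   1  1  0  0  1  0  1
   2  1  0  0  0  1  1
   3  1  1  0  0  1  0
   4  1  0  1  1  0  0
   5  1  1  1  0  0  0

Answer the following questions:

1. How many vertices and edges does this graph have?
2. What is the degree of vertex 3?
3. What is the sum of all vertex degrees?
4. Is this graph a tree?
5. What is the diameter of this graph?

Count: 6 vertices, 10 edges.
Vertex 3 has neighbors [0, 1, 4], degree = 3.
Handshaking lemma: 2 * 10 = 20.
A tree on 6 vertices has 5 edges. This graph has 10 edges (5 extra). Not a tree.
Diameter (longest shortest path) = 2.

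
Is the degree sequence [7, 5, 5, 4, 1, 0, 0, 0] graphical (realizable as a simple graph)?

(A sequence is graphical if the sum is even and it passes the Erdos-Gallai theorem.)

Sum of degrees = 22. Sum is even but fails Erdos-Gallai. The sequence is NOT graphical.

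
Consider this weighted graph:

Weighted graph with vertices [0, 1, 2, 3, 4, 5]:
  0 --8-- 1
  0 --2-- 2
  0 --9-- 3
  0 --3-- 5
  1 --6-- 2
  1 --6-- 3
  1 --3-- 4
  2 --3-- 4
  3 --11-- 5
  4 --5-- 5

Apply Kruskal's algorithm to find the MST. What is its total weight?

Applying Kruskal's algorithm (sort edges by weight, add if no cycle):
  Add (0,2) w=2
  Add (0,5) w=3
  Add (1,4) w=3
  Add (2,4) w=3
  Skip (4,5) w=5 (creates cycle)
  Add (1,3) w=6
  Skip (1,2) w=6 (creates cycle)
  Skip (0,1) w=8 (creates cycle)
  Skip (0,3) w=9 (creates cycle)
  Skip (3,5) w=11 (creates cycle)
MST weight = 17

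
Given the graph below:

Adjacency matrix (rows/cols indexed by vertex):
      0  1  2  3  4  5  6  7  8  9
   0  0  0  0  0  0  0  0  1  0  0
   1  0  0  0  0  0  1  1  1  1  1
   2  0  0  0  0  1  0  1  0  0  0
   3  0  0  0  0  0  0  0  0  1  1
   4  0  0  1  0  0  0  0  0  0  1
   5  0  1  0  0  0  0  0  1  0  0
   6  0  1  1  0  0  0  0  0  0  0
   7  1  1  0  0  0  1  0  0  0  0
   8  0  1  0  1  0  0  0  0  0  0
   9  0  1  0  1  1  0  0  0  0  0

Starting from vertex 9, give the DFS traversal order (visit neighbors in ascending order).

DFS from vertex 9 (neighbors processed in ascending order):
Visit order: 9, 1, 5, 7, 0, 6, 2, 4, 8, 3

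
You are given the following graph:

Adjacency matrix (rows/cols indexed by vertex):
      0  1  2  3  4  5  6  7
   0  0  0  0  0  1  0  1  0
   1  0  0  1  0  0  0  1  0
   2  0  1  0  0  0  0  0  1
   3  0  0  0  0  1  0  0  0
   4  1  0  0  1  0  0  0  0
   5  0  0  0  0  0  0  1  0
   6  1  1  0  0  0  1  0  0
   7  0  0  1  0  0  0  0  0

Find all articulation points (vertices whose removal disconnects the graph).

An articulation point is a vertex whose removal disconnects the graph.
Articulation points: [0, 1, 2, 4, 6]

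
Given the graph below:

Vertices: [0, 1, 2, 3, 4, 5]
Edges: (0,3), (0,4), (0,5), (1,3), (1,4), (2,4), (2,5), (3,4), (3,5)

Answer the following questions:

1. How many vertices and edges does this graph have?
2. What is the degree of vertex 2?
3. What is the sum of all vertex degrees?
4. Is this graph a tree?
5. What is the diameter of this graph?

Count: 6 vertices, 9 edges.
Vertex 2 has neighbors [4, 5], degree = 2.
Handshaking lemma: 2 * 9 = 18.
A tree on 6 vertices has 5 edges. This graph has 9 edges (4 extra). Not a tree.
Diameter (longest shortest path) = 2.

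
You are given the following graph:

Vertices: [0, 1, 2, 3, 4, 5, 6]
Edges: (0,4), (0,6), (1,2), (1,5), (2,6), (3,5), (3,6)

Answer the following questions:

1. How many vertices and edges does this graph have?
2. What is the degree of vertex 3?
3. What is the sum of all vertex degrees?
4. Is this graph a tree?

Count: 7 vertices, 7 edges.
Vertex 3 has neighbors [5, 6], degree = 2.
Handshaking lemma: 2 * 7 = 14.
A tree on 7 vertices has 6 edges. This graph has 7 edges (1 extra). Not a tree.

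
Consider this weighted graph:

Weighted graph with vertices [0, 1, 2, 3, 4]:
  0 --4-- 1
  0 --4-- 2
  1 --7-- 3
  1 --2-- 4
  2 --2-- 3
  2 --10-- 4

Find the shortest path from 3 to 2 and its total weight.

Using Dijkstra's algorithm from vertex 3:
Shortest path: 3 -> 2
Total weight: 2 = 2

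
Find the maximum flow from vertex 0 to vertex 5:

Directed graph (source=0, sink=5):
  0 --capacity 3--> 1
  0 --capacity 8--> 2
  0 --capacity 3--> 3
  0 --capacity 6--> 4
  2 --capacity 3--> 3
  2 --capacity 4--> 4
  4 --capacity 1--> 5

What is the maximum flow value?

Computing max flow:
  Flow on (0->2): 1/8
  Flow on (2->4): 1/4
  Flow on (4->5): 1/1
Maximum flow = 1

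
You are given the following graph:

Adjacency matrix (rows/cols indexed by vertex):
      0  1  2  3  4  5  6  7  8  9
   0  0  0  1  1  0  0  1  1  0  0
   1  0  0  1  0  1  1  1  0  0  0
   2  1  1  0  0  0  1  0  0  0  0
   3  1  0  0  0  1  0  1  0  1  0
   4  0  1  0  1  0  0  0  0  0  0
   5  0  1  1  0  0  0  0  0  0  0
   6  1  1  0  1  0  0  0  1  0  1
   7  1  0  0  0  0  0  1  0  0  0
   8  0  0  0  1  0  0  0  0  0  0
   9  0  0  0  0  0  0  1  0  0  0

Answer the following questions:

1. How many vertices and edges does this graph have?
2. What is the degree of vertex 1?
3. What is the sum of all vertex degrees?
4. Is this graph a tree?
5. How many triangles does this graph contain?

Count: 10 vertices, 14 edges.
Vertex 1 has neighbors [2, 4, 5, 6], degree = 4.
Handshaking lemma: 2 * 14 = 28.
A tree on 10 vertices has 9 edges. This graph has 14 edges (5 extra). Not a tree.
Number of triangles = 3.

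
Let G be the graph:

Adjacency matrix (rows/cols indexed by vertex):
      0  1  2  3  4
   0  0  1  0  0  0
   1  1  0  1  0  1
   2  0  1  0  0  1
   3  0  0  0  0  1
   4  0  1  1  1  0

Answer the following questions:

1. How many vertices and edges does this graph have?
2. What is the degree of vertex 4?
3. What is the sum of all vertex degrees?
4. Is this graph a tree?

Count: 5 vertices, 5 edges.
Vertex 4 has neighbors [1, 2, 3], degree = 3.
Handshaking lemma: 2 * 5 = 10.
A tree on 5 vertices has 4 edges. This graph has 5 edges (1 extra). Not a tree.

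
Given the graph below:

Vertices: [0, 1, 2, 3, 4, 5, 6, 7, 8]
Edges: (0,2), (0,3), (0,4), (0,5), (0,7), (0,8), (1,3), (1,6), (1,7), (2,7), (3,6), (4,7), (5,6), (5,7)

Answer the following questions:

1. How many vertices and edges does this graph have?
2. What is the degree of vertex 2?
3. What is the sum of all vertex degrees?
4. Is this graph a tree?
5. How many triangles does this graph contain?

Count: 9 vertices, 14 edges.
Vertex 2 has neighbors [0, 7], degree = 2.
Handshaking lemma: 2 * 14 = 28.
A tree on 9 vertices has 8 edges. This graph has 14 edges (6 extra). Not a tree.
Number of triangles = 4.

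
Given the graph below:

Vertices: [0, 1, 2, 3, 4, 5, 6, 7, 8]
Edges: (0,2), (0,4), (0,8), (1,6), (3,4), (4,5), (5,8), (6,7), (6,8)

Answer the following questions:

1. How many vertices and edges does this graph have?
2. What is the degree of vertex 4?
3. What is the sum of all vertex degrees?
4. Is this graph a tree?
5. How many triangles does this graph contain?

Count: 9 vertices, 9 edges.
Vertex 4 has neighbors [0, 3, 5], degree = 3.
Handshaking lemma: 2 * 9 = 18.
A tree on 9 vertices has 8 edges. This graph has 9 edges (1 extra). Not a tree.
Number of triangles = 0.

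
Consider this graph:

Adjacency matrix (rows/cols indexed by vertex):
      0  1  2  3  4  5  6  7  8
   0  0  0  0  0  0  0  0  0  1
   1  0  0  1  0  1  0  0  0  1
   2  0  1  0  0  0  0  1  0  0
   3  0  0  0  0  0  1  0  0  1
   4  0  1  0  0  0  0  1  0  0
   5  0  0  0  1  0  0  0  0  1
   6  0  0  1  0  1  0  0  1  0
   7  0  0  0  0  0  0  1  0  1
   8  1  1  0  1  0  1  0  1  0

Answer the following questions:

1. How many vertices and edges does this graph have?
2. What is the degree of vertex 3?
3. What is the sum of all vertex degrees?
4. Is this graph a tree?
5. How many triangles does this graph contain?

Count: 9 vertices, 11 edges.
Vertex 3 has neighbors [5, 8], degree = 2.
Handshaking lemma: 2 * 11 = 22.
A tree on 9 vertices has 8 edges. This graph has 11 edges (3 extra). Not a tree.
Number of triangles = 1.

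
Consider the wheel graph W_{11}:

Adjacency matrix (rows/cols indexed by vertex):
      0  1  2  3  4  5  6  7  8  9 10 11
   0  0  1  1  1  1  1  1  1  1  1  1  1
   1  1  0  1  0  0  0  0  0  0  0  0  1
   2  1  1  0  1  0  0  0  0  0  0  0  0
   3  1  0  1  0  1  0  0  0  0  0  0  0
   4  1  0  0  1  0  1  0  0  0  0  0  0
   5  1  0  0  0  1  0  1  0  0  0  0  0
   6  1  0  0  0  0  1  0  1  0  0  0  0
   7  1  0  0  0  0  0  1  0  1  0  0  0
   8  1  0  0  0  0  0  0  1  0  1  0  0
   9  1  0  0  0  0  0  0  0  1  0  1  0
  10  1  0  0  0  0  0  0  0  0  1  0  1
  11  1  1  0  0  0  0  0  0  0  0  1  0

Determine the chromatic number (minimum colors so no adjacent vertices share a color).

W_{11} = C_{11} plus a hub adjacent to every cycle vertex.
The outer cycle needs 3 colors (odd cycle); the hub is adjacent to all of them so needs a fresh color.
Chromatic number = 3 + 1 = 4.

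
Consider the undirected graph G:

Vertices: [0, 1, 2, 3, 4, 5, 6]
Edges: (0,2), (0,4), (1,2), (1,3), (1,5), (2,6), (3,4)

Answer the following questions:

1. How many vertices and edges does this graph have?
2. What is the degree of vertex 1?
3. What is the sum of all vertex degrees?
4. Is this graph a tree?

Count: 7 vertices, 7 edges.
Vertex 1 has neighbors [2, 3, 5], degree = 3.
Handshaking lemma: 2 * 7 = 14.
A tree on 7 vertices has 6 edges. This graph has 7 edges (1 extra). Not a tree.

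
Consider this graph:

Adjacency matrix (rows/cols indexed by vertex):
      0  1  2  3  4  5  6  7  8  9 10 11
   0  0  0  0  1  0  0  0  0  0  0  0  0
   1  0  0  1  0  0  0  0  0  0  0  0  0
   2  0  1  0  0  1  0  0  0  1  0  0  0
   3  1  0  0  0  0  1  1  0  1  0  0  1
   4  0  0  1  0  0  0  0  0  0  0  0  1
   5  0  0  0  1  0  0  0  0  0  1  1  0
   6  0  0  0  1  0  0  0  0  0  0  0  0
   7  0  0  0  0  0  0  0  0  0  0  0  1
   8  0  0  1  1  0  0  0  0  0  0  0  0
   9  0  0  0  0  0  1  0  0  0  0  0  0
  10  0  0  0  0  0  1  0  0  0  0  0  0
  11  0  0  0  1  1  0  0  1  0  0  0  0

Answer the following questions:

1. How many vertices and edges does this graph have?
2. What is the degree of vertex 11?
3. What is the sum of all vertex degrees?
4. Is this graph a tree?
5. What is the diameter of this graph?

Count: 12 vertices, 12 edges.
Vertex 11 has neighbors [3, 4, 7], degree = 3.
Handshaking lemma: 2 * 12 = 24.
A tree on 12 vertices has 11 edges. This graph has 12 edges (1 extra). Not a tree.
Diameter (longest shortest path) = 5.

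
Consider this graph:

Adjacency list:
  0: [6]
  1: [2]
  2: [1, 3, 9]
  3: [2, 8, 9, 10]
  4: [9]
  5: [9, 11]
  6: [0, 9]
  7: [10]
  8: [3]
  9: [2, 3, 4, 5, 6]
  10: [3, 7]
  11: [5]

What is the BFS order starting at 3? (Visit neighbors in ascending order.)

BFS from vertex 3 (neighbors processed in ascending order):
Visit order: 3, 2, 8, 9, 10, 1, 4, 5, 6, 7, 11, 0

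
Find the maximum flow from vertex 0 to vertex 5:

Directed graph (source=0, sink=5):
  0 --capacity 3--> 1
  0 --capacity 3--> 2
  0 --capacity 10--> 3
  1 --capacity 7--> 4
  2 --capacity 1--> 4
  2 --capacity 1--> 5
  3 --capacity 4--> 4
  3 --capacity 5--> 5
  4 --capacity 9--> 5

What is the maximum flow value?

Computing max flow:
  Flow on (0->1): 3/3
  Flow on (0->2): 2/3
  Flow on (0->3): 9/10
  Flow on (1->4): 3/7
  Flow on (2->4): 1/1
  Flow on (2->5): 1/1
  Flow on (3->4): 4/4
  Flow on (3->5): 5/5
  Flow on (4->5): 8/9
Maximum flow = 14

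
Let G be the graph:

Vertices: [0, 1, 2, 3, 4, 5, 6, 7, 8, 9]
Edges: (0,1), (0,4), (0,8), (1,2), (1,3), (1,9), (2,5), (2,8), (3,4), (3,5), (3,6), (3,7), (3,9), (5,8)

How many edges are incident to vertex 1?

Vertex 1 has neighbors [0, 2, 3, 9], so deg(1) = 4.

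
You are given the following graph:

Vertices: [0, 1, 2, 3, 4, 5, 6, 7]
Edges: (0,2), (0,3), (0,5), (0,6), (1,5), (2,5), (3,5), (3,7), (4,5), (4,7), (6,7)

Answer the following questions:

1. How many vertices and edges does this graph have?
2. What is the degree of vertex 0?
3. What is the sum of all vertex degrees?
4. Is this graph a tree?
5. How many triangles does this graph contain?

Count: 8 vertices, 11 edges.
Vertex 0 has neighbors [2, 3, 5, 6], degree = 4.
Handshaking lemma: 2 * 11 = 22.
A tree on 8 vertices has 7 edges. This graph has 11 edges (4 extra). Not a tree.
Number of triangles = 2.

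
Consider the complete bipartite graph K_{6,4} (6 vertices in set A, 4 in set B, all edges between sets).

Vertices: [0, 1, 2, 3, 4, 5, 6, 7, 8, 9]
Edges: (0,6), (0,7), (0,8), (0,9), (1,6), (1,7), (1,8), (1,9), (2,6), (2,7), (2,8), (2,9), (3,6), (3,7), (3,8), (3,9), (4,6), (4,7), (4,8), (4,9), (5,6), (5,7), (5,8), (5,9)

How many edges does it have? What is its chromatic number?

K_{6,4} has 6 * 4 = 24 edges.
Bipartite graphs have chromatic number 2 (color each partition differently).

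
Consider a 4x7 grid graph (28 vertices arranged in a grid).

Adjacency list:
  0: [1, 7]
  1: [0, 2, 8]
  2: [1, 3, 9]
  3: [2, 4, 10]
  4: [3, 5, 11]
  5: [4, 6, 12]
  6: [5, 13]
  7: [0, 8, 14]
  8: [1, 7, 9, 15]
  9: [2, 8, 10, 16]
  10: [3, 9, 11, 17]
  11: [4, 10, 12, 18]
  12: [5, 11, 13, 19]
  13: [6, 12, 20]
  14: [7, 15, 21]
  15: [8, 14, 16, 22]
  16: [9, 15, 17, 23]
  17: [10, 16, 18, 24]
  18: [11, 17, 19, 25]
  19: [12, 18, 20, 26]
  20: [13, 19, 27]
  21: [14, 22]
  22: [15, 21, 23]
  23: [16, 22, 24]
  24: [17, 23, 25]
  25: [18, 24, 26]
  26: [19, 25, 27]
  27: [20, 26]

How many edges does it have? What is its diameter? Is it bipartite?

A 4x7 grid has 21 vertical edges and 24 horizontal edges.
Total edges = 21 + 24 = 45.
Diameter = (4-1) + (7-1) = 9 (corner to opposite corner).
Grid graphs are bipartite (checkerboard coloring).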